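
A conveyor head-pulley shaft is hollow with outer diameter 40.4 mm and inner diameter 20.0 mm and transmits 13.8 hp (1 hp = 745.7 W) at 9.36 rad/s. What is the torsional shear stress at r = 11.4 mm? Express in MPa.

ω = 9.36 rad/s, so T = P/ω = 13.8×745.7 / 9.360 = 1099 N·m.
J = π(d_o⁴ − d_i⁴)/32 = π(0.0404⁴ − 0.0200⁴)/32 = 2.458×10^-7 m⁴.
Shear stress varies linearly with radius: τ = T·r/J = 1099 × 0.0114 / 2.458×10^-7 = 5.099×10^7 Pa.

51.0 MPa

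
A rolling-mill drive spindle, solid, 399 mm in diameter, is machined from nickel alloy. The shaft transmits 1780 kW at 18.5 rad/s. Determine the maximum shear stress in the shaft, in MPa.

7.71 MPa

ω = 18.5 rad/s, so T = P/ω = 1780×10³ / 18.50 = 96220 N·m.
J = πd⁴/32 = π(0.399)⁴/32 = 2.488×10^-3 m⁴.
τ_max = T·r/J = 96220 × 0.200 / 2.488×10^-3 = 7.714×10^6 Pa.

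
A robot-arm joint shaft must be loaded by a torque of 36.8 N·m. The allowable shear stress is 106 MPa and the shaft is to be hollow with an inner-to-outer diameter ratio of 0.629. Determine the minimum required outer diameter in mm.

For a hollow shaft with d_i/d_o = 0.629: τ_max = 16T/(π d_o³ (1−k⁴)), so d_o = [16T/(π τ_allow (1−k⁴))]^(1/3) = [16·36.80/(π·1.06×10^8·0.8435)]^(1/3) = 0.01280 m.

12.8 mm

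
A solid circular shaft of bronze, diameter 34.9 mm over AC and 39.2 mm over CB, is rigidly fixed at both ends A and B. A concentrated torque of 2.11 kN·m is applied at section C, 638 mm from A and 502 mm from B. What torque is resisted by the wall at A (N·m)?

698 N·m

Compatibility: T_A·a/J_AC = T_B·b/J_CB with T_A + T_B = T₀.
J_AC = 1.46×10^-7 m⁴, J_CB = 2.32×10^-7 m⁴, so T_A = T₀·(J_AC/a)/((J_AC/a)+(J_CB/b)) = 698.0 N·m, T_B = 1412 N·m.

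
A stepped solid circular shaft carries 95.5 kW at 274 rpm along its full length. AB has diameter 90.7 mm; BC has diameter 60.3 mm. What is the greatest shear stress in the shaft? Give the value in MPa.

77.3 MPa

ω = 2π·274/60 = 28.69 rad/s, so T = P/ω = 95.5×10³ / 28.69 = 3328 N·m.
Under the same torque, τ_max = 16T/(πd³) is largest where d is smallest — segment BC (d = 60.3 mm).
τ_max = 16·3328/(π·(0.0603)³) = 7.731×10^7 Pa.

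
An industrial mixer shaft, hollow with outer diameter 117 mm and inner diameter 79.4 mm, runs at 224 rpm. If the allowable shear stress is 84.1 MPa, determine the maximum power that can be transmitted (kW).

489 kW

J = π(d_o⁴ − d_i⁴)/32 = π(0.117⁴ − 0.0794⁴)/32 = 1.449×10^-5 m⁴.
T_max = τ_allow·J/r = 8.41×10^7 × 1.449×10^-5 / 0.0585 = 20840 N·m.
ω = 2π·224/60 = 23.46 rad/s, so P_max = T_max·ω = 4.888×10^5 W.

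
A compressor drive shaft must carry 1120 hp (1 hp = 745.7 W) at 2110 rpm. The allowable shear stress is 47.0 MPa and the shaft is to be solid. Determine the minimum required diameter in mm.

74.3 mm

ω = 2π·2110/60 = 221.0 rad/s, so T = P/ω = 1120×745.7 / 221.0 = 3780 N·m.
For a solid shaft τ_max = 16T/(πd³), so d = (16T/(π τ_allow))^(1/3) = (16·3780/(π·4.70×10^7))^(1/3) = 0.07426 m.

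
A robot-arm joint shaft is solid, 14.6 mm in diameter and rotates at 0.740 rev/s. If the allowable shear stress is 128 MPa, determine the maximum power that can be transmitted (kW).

J = πd⁴/32 = π(0.0146)⁴/32 = 4.461×10^-9 m⁴.
T_max = τ_allow·J/r = 1.28×10^8 × 4.461×10^-9 / 0.00730 = 78.22 N·m.
ω = 2π·0.740 = 4.650 rad/s, so P_max = T_max·ω = 363.7 W.

0.364 kW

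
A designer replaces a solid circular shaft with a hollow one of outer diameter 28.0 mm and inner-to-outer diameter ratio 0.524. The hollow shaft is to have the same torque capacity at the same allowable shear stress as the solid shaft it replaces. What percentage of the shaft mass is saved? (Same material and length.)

23.6 %

Equal τ_max and T ⇒ the solid shaft needs d_s³ = d_o³(1−k⁴), so d_s = 28.0·(1−0.524⁴)^(1/3) = 27.28 mm.
Area ratio A_h/A_s = d_o²(1−k²)/d_s² = (1−k²)/(1−k⁴)^(2/3) = 0.7643.
Mass saving = 1 − 0.7643 = 23.6 %.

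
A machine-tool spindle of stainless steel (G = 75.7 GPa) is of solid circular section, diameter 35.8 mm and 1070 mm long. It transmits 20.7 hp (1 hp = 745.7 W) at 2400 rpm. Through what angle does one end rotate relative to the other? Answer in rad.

0.00538 rad

ω = 2π·2400/60 = 251.3 rad/s, so T = P/ω = 20.7×745.7 / 251.3 = 61.42 N·m.
J = πd⁴/32 = π(0.0358)⁴/32 = 1.613×10^-7 m⁴.
θ = T·L/(G·J) = 61.42 × 1.07 / (75.7×10⁹ × 1.613×10^-7) = 5.383×10^-3 rad.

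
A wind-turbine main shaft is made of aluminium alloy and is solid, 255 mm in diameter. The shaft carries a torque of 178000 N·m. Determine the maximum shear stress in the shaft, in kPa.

54700 kPa

J = πd⁴/32 = π(0.255)⁴/32 = 4.151×10^-4 m⁴.
τ_max = T·r/J = 178000 × 0.128 / 4.151×10^-4 = 5.467×10^7 Pa.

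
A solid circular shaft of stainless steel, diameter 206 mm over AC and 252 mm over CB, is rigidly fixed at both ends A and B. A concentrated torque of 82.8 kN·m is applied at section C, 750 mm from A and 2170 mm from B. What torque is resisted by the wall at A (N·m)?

Compatibility: T_A·a/J_AC = T_B·b/J_CB with T_A + T_B = T₀.
J_AC = 1.77×10^-4 m⁴, J_CB = 3.96×10^-4 m⁴, so T_A = T₀·(J_AC/a)/((J_AC/a)+(J_CB/b)) = 46670 N·m, T_B = 36130 N·m.

46700 N·m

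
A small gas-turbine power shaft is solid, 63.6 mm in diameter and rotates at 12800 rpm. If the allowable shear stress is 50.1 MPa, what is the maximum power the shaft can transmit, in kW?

J = πd⁴/32 = π(0.0636)⁴/32 = 1.606×10^-6 m⁴.
T_max = τ_allow·J/r = 5.01×10^7 × 1.606×10^-6 / 0.0318 = 2531 N·m.
ω = 2π·12800/60 = 1340 rad/s, so P_max = T_max·ω = 3.392×10^6 W.

3390 kW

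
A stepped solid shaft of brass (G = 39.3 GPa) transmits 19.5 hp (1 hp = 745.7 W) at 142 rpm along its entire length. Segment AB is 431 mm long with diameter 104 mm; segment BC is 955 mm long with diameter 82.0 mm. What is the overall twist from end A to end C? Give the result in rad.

ω = 2π·142/60 = 14.87 rad/s, so T = P/ω = 19.5×745.7 / 14.87 = 977.9 N·m.
J_AB = π(0.104)⁴/32 = 1.15×10^-5 m⁴; J_BC = π(0.0820)⁴/32 = 4.44×10^-6 m⁴.
θ = (T/G)·Σ L_i/J_i = (977.9/39.3×10⁹)·(0.431/1.15×10^-5 + 0.955/4.44×10^-6) = 6.287×10^-3 rad.

0.00629 rad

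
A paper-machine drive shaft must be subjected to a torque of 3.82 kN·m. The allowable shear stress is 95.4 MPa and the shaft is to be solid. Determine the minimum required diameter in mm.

For a solid shaft τ_max = 16T/(πd³), so d = (16T/(π τ_allow))^(1/3) = (16·3820/(π·9.54×10^7))^(1/3) = 0.05886 m.

58.9 mm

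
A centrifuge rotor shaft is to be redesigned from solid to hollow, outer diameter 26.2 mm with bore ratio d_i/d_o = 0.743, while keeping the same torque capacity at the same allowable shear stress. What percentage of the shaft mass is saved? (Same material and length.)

42.9 %

Equal τ_max and T ⇒ the solid shaft needs d_s³ = d_o³(1−k⁴), so d_s = 26.2·(1−0.743⁴)^(1/3) = 23.21 mm.
Area ratio A_h/A_s = d_o²(1−k²)/d_s² = (1−k²)/(1−k⁴)^(2/3) = 0.5708.
Mass saving = 1 − 0.5708 = 42.9 %.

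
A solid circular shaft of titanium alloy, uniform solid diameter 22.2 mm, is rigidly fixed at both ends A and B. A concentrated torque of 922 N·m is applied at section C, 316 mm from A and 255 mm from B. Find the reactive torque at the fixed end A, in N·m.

With uniform GJ and both ends fixed, compatibility θ_AC = θ_CB gives T_A·a = T_B·b, together with T_A + T_B = T₀.
T_A = T₀·b/(a+b) = 922.0·255/571.0 = 411.8 N·m; T_B = 510.2 N·m.

412 N·m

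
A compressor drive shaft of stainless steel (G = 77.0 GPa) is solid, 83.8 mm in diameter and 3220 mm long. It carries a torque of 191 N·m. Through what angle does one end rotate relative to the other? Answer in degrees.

J = πd⁴/32 = π(0.0838)⁴/32 = 4.841×10^-6 m⁴.
θ = T·L/(G·J) = 191.0 × 3.22 / (77.0×10⁹ × 4.841×10^-6) = 1.650×10^-3 rad.

0.0945°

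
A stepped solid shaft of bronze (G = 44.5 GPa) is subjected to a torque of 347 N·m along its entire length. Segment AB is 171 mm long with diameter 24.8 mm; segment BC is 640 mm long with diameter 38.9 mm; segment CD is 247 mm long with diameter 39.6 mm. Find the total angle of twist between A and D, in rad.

J_AB = π(0.0248)⁴/32 = 3.71×10^-8 m⁴; J_BC = π(0.0389)⁴/32 = 2.25×10^-7 m⁴; J_CD = π(0.0396)⁴/32 = 2.41×10^-7 m⁴.
θ = (T/G)·Σ L_i/J_i = (347.0/44.5×10⁹)·(0.171/3.71×10^-8 + 0.640/2.25×10^-7 + 0.247/2.41×10^-7) = 0.06608 rad.

0.0661 rad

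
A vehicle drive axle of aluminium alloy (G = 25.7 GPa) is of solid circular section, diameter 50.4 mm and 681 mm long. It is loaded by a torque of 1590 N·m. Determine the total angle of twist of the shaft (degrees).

3.81°

J = πd⁴/32 = π(0.0504)⁴/32 = 6.335×10^-7 m⁴.
θ = T·L/(G·J) = 1590 × 0.681 / (25.7×10⁹ × 6.335×10^-7) = 0.06651 rad.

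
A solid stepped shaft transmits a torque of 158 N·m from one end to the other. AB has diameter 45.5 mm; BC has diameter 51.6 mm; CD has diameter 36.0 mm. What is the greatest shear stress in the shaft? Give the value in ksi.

Under the same torque, τ_max = 16T/(πd³) is largest where d is smallest — segment CD (d = 36.0 mm).
τ_max = 16·158.0/(π·(0.0360)³) = 1.725×10^7 Pa.

2.50 ksi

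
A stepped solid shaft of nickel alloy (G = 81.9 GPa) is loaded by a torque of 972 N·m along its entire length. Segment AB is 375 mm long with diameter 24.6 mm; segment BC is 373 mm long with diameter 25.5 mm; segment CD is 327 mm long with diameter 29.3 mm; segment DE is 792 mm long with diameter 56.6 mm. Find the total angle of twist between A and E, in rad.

J_AB = π(0.0246)⁴/32 = 3.60×10^-8 m⁴; J_BC = π(0.0255)⁴/32 = 4.15×10^-8 m⁴; J_CD = π(0.0293)⁴/32 = 7.24×10^-8 m⁴; J_DE = π(0.0566)⁴/32 = 1.01×10^-6 m⁴.
θ = (T/G)·Σ L_i/J_i = (972.0/81.9×10⁹)·(0.375/3.60×10^-8 + 0.373/4.15×10^-8 + 0.327/7.24×10^-8 + 0.792/1.01×10^-6) = 0.2934 rad.

0.293 rad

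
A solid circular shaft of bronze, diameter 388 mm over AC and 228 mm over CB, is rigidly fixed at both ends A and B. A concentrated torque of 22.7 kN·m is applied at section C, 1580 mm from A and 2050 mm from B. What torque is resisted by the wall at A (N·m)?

Compatibility: T_A·a/J_AC = T_B·b/J_CB with T_A + T_B = T₀.
J_AC = 2.22×10^-3 m⁴, J_CB = 2.65×10^-4 m⁴, so T_A = T₀·(J_AC/a)/((J_AC/a)+(J_CB/b)) = 20790 N·m, T_B = 1911 N·m.

20800 N·m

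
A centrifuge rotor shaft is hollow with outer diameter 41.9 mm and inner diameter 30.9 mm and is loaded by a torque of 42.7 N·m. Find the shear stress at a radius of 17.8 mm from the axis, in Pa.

3.57e6 Pa

J = π(d_o⁴ − d_i⁴)/32 = π(0.0419⁴ − 0.0309⁴)/32 = 2.131×10^-7 m⁴.
Shear stress varies linearly with radius: τ = T·r/J = 42.70 × 0.0178 / 2.131×10^-7 = 3.567×10^6 Pa.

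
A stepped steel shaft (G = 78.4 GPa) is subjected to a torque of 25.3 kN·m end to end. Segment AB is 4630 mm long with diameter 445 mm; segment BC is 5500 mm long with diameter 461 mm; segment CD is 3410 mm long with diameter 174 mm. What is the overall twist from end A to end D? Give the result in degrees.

J_AB = π(0.445)⁴/32 = 3.85×10^-3 m⁴; J_BC = π(0.461)⁴/32 = 4.43×10^-3 m⁴; J_CD = π(0.174)⁴/32 = 9.00×10^-5 m⁴.
θ = (T/G)·Σ L_i/J_i = (25300/78.4×10⁹)·(4.63/3.85×10^-3 + 5.50/4.43×10^-3 + 3.41/9.00×10^-5) = 0.01302 rad.

0.746°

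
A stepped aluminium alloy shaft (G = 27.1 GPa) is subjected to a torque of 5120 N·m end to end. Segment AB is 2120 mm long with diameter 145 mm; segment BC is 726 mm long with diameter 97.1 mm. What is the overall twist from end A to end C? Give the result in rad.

0.0249 rad

J_AB = π(0.145)⁴/32 = 4.34×10^-5 m⁴; J_BC = π(0.0971)⁴/32 = 8.73×10^-6 m⁴.
θ = (T/G)·Σ L_i/J_i = (5120/27.1×10⁹)·(2.12/4.34×10^-5 + 0.726/8.73×10^-6) = 0.02495 rad.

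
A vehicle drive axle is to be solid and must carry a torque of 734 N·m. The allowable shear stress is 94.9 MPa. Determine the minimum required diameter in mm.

34.0 mm

For a solid shaft τ_max = 16T/(πd³), so d = (16T/(π τ_allow))^(1/3) = (16·734.0/(π·9.49×10^7))^(1/3) = 0.03403 m.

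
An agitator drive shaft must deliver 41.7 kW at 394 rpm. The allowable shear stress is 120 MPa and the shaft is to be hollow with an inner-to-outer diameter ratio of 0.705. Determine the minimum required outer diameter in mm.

ω = 2π·394/60 = 41.26 rad/s, so T = P/ω = 41.7×10³ / 41.26 = 1011 N·m.
For a hollow shaft with d_i/d_o = 0.705: τ_max = 16T/(π d_o³ (1−k⁴)), so d_o = [16T/(π τ_allow (1−k⁴))]^(1/3) = [16·1011/(π·1.20×10^8·0.7530)]^(1/3) = 0.03848 m.

38.5 mm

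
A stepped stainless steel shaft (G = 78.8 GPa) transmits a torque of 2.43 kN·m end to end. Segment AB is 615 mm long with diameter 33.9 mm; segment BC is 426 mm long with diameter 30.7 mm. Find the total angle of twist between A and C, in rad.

0.297 rad

J_AB = π(0.0339)⁴/32 = 1.30×10^-7 m⁴; J_BC = π(0.0307)⁴/32 = 8.72×10^-8 m⁴.
θ = (T/G)·Σ L_i/J_i = (2430/78.8×10⁹)·(0.615/1.30×10^-7 + 0.426/8.72×10^-8) = 0.2969 rad.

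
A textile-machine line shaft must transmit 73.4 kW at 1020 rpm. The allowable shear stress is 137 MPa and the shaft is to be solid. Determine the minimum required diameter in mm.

ω = 2π·1020/60 = 106.8 rad/s, so T = P/ω = 73.4×10³ / 106.8 = 687.2 N·m.
For a solid shaft τ_max = 16T/(πd³), so d = (16T/(π τ_allow))^(1/3) = (16·687.2/(π·1.37×10^8))^(1/3) = 0.02945 m.

29.5 mm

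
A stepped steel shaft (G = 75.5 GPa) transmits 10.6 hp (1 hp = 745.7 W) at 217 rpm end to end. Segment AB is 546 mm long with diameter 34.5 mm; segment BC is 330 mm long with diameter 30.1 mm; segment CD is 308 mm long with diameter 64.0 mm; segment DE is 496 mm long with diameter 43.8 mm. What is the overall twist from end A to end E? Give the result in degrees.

2.53°

ω = 2π·217/60 = 22.72 rad/s, so T = P/ω = 10.6×745.7 / 22.72 = 347.8 N·m.
J_AB = π(0.0345)⁴/32 = 1.39×10^-7 m⁴; J_BC = π(0.0301)⁴/32 = 8.06×10^-8 m⁴; J_CD = π(0.0640)⁴/32 = 1.65×10^-6 m⁴; J_DE = π(0.0438)⁴/32 = 3.61×10^-7 m⁴.
θ = (T/G)·Σ L_i/J_i = (347.8/75.5×10⁹)·(0.546/1.39×10^-7 + 0.330/8.06×10^-8 + 0.308/1.65×10^-6 + 0.496/3.61×10^-7) = 0.04414 rad.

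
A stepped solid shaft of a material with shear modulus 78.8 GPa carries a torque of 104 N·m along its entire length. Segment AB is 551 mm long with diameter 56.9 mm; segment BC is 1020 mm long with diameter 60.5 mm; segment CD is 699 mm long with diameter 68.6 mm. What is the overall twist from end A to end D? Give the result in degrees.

J_AB = π(0.0569)⁴/32 = 1.03×10^-6 m⁴; J_BC = π(0.0605)⁴/32 = 1.32×10^-6 m⁴; J_CD = π(0.0686)⁴/32 = 2.17×10^-6 m⁴.
θ = (T/G)·Σ L_i/J_i = (104.0/78.8×10⁹)·(0.551/1.03×10^-6 + 1.02/1.32×10^-6 + 0.699/2.17×10^-6) = 2.154×10^-3 rad.

0.123°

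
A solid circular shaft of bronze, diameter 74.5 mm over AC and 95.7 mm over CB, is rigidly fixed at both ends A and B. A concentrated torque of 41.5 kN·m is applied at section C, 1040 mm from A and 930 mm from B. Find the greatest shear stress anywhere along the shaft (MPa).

182 MPa

Compatibility: T_A·a/J_AC = T_B·b/J_CB with T_A + T_B = T₀.
J_AC = 3.02×10^-6 m⁴, J_CB = 8.23×10^-6 m⁴, so T_A = T₀·(J_AC/a)/((J_AC/a)+(J_CB/b)) = 10260 N·m, T_B = 31240 N·m.
τ in each portion: τ_AC = 1.26×10^8 Pa, τ_CB = 1.82×10^8 Pa; maximum is in CB.
τ_max = T_CB·r/J = 31240·0.0479/8.23×10^-6 = 1.815×10^8 Pa.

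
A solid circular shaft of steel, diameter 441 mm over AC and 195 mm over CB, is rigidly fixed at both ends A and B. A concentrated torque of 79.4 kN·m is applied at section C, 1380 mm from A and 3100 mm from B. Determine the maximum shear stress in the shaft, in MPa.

4.64 MPa

Compatibility: T_A·a/J_AC = T_B·b/J_CB with T_A + T_B = T₀.
J_AC = 3.71×10^-3 m⁴, J_CB = 1.42×10^-4 m⁴, so T_A = T₀·(J_AC/a)/((J_AC/a)+(J_CB/b)) = 78070 N·m, T_B = 1329 N·m.
τ in each portion: τ_AC = 4.64×10^6 Pa, τ_CB = 9.13×10^5 Pa; maximum is in AC.
τ_max = T_AC·r/J = 78070·0.221/3.71×10^-3 = 4.636×10^6 Pa.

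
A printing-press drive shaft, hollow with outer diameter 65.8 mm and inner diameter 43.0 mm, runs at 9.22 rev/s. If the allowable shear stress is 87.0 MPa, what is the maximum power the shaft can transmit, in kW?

J = π(d_o⁴ − d_i⁴)/32 = π(0.0658⁴ − 0.0430⁴)/32 = 1.505×10^-6 m⁴.
T_max = τ_allow·J/r = 8.70×10^7 × 1.505×10^-6 / 0.0329 = 3979 N·m.
ω = 2π·9.22 = 57.93 rad/s, so P_max = T_max·ω = 2.305×10^5 W.

231 kW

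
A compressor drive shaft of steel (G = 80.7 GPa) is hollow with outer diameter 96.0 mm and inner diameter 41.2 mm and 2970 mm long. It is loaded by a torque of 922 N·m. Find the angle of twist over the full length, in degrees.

0.241°

J = π(d_o⁴ − d_i⁴)/32 = π(0.0960⁴ − 0.0412⁴)/32 = 8.056×10^-6 m⁴.
θ = T·L/(G·J) = 922.0 × 2.97 / (80.7×10⁹ × 8.056×10^-6) = 4.212×10^-3 rad.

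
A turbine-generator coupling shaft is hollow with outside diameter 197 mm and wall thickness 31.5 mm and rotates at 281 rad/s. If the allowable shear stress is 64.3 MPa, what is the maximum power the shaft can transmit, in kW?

J = π(d_o⁴ − d_i⁴)/32 = π(0.197⁴ − 0.134⁴)/32 = 1.162×10^-4 m⁴.
T_max = τ_allow·J/r = 6.43×10^7 × 1.162×10^-4 / 0.0985 = 75860 N·m.
ω = 281 rad/s, so P_max = T_max·ω = 2.132×10^7 W.

21300 kW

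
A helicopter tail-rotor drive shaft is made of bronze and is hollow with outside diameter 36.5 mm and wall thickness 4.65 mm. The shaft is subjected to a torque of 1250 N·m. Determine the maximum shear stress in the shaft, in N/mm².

189 N/mm²

J = π(d_o⁴ − d_i⁴)/32 = π(0.0365⁴ − 0.0272⁴)/32 = 1.205×10^-7 m⁴.
τ_max = T·r/J = 1250 × 0.0182 / 1.205×10^-7 = 1.893×10^8 Pa.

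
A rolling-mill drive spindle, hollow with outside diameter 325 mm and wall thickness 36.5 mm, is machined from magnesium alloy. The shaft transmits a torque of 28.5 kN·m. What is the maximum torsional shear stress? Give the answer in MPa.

6.62 MPa

J = π(d_o⁴ − d_i⁴)/32 = π(0.325⁴ − 0.252⁴)/32 = 6.994×10^-4 m⁴.
τ_max = T·r/J = 28500 × 0.163 / 6.994×10^-4 = 6.622×10^6 Pa.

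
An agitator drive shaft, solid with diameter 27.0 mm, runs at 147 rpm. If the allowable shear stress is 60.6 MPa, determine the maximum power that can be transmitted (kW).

J = πd⁴/32 = π(0.0270)⁴/32 = 5.217×10^-8 m⁴.
T_max = τ_allow·J/r = 6.06×10^7 × 5.217×10^-8 / 0.0135 = 234.2 N·m.
ω = 2π·147/60 = 15.39 rad/s, so P_max = T_max·ω = 3605 W.

3.61 kW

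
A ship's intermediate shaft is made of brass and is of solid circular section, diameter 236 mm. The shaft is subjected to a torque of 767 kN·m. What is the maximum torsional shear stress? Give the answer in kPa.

J = πd⁴/32 = π(0.236)⁴/32 = 3.045×10^-4 m⁴.
τ_max = T·r/J = 767000 × 0.118 / 3.045×10^-4 = 2.972×10^8 Pa.

297000 kPa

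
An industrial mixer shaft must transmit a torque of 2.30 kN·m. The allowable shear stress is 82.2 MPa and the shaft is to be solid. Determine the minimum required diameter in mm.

52.2 mm

For a solid shaft τ_max = 16T/(πd³), so d = (16T/(π τ_allow))^(1/3) = (16·2300/(π·8.22×10^7))^(1/3) = 0.05223 m.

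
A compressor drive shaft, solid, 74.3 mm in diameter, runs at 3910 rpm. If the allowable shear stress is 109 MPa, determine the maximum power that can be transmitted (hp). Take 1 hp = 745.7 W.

J = πd⁴/32 = π(0.0743)⁴/32 = 2.992×10^-6 m⁴.
T_max = τ_allow·J/r = 1.09×10^8 × 2.992×10^-6 / 0.0371 = 8779 N·m.
ω = 2π·3910/60 = 409.5 rad/s, so P_max = T_max·ω = 3.594×10^6 W.

4820 hp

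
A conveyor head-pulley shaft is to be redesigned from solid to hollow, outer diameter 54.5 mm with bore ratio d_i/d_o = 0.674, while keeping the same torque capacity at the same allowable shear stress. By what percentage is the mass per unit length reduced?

36.3 %

Equal τ_max and T ⇒ the solid shaft needs d_s³ = d_o³(1−k⁴), so d_s = 54.5·(1−0.674⁴)^(1/3) = 50.46 mm.
Area ratio A_h/A_s = d_o²(1−k²)/d_s² = (1−k²)/(1−k⁴)^(2/3) = 0.6366.
Mass saving = 1 − 0.6366 = 36.3 %.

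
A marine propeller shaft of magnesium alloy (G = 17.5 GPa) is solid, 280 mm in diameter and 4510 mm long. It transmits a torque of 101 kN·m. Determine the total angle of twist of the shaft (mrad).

J = πd⁴/32 = π(0.280)⁴/32 = 6.034×10^-4 m⁴.
θ = T·L/(G·J) = 101000 × 4.51 / (17.5×10⁹ × 6.034×10^-4) = 0.04313 rad.

43.1 mrad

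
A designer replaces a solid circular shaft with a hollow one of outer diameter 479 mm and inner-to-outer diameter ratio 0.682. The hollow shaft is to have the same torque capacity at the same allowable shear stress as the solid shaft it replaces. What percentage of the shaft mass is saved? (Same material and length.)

Equal τ_max and T ⇒ the solid shaft needs d_s³ = d_o³(1−k⁴), so d_s = 479·(1−0.682⁴)^(1/3) = 441.6 mm.
Area ratio A_h/A_s = d_o²(1−k²)/d_s² = (1−k²)/(1−k⁴)^(2/3) = 0.6293.
Mass saving = 1 − 0.6293 = 37.1 %.

37.1 %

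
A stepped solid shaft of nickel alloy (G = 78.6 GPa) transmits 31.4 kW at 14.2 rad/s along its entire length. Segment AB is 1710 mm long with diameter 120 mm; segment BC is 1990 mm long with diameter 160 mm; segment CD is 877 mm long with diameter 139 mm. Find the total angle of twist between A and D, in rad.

0.00391 rad

ω = 14.2 rad/s, so T = P/ω = 31.4×10³ / 14.20 = 2211 N·m.
J_AB = π(0.120)⁴/32 = 2.04×10^-5 m⁴; J_BC = π(0.160)⁴/32 = 6.43×10^-5 m⁴; J_CD = π(0.139)⁴/32 = 3.66×10^-5 m⁴.
θ = (T/G)·Σ L_i/J_i = (2211/78.6×10⁹)·(1.71/2.04×10^-5 + 1.99/6.43×10^-5 + 0.877/3.66×10^-5) = 3.907×10^-3 rad.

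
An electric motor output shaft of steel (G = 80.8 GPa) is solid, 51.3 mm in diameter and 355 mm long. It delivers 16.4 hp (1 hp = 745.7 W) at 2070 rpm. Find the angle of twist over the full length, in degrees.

0.0209°

ω = 2π·2070/60 = 216.8 rad/s, so T = P/ω = 16.4×745.7 / 216.8 = 56.42 N·m.
J = πd⁴/32 = π(0.0513)⁴/32 = 6.799×10^-7 m⁴.
θ = T·L/(G·J) = 56.42 × 0.355 / (80.8×10⁹ × 6.799×10^-7) = 3.645×10^-4 rad.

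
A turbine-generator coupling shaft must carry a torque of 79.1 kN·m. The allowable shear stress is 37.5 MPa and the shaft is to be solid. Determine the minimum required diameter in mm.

For a solid shaft τ_max = 16T/(πd³), so d = (16T/(π τ_allow))^(1/3) = (16·79100/(π·3.75×10^7))^(1/3) = 0.2207 m.

221 mm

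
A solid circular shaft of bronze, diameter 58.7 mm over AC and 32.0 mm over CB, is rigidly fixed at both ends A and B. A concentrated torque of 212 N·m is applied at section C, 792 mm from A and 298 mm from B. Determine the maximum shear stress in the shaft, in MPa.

6.26 MPa

Compatibility: T_A·a/J_AC = T_B·b/J_CB with T_A + T_B = T₀.
J_AC = 1.17×10^-6 m⁴, J_CB = 1.03×10^-7 m⁴, so T_A = T₀·(J_AC/a)/((J_AC/a)+(J_CB/b)) = 171.7 N·m, T_B = 40.30 N·m.
τ in each portion: τ_AC = 4.32×10^6 Pa, τ_CB = 6.26×10^6 Pa; maximum is in CB.
τ_max = T_CB·r/J = 40.30·0.0160/1.03×10^-7 = 6.264×10^6 Pa.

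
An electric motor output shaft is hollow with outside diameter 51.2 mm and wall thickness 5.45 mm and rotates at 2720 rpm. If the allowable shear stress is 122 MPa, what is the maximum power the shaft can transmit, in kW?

J = π(d_o⁴ − d_i⁴)/32 = π(0.0512⁴ − 0.0403⁴)/32 = 4.157×10^-7 m⁴.
T_max = τ_allow·J/r = 1.22×10^8 × 4.157×10^-7 / 0.0256 = 1981 N·m.
ω = 2π·2720/60 = 284.8 rad/s, so P_max = T_max·ω = 5.643×10^5 W.

564 kW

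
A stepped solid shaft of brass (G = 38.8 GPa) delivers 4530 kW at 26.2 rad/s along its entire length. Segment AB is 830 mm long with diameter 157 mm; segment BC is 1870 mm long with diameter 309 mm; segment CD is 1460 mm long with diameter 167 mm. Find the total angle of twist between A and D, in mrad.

157 mrad

ω = 26.2 rad/s, so T = P/ω = 4530×10³ / 26.20 = 172900 N·m.
J_AB = π(0.157)⁴/32 = 5.96×10^-5 m⁴; J_BC = π(0.309)⁴/32 = 8.95×10^-4 m⁴; J_CD = π(0.167)⁴/32 = 7.64×10^-5 m⁴.
θ = (T/G)·Σ L_i/J_i = (172900/38.8×10⁹)·(0.830/5.96×10^-5 + 1.87/8.95×10^-4 + 1.46/7.64×10^-5) = 0.1565 rad.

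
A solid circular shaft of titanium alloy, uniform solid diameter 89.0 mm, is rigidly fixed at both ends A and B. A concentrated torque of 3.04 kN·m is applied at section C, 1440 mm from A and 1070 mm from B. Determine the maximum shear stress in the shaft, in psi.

1830 psi

With uniform GJ and both ends fixed, compatibility θ_AC = θ_CB gives T_A·a = T_B·b, together with T_A + T_B = T₀.
T_A = T₀·b/(a+b) = 3040·1070/2510 = 1296 N·m; T_B = 1744 N·m.
τ in each portion: τ_AC = 9.36×10^6 Pa, τ_CB = 1.26×10^7 Pa; maximum is in CB.
τ_max = T_CB·r/J = 1744·0.0445/6.16×10^-6 = 1.260×10^7 Pa.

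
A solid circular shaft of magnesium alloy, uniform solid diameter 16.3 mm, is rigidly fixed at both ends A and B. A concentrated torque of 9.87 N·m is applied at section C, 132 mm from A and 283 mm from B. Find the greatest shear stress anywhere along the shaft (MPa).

With uniform GJ and both ends fixed, compatibility θ_AC = θ_CB gives T_A·a = T_B·b, together with T_A + T_B = T₀.
T_A = T₀·b/(a+b) = 9.870·283/415.0 = 6.731 N·m; T_B = 3.139 N·m.
τ in each portion: τ_AC = 7.92×10^6 Pa, τ_CB = 3.69×10^6 Pa; maximum is in AC.
τ_max = T_AC·r/J = 6.731·0.00815/6.93×10^-9 = 7.915×10^6 Pa.

7.92 MPa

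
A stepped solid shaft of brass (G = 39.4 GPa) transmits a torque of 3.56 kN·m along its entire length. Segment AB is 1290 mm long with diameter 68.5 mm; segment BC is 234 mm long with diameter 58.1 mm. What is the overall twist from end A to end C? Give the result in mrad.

72.8 mrad

J_AB = π(0.0685)⁴/32 = 2.16×10^-6 m⁴; J_BC = π(0.0581)⁴/32 = 1.12×10^-6 m⁴.
θ = (T/G)·Σ L_i/J_i = (3560/39.4×10⁹)·(1.29/2.16×10^-6 + 0.234/1.12×10^-6) = 0.07282 rad.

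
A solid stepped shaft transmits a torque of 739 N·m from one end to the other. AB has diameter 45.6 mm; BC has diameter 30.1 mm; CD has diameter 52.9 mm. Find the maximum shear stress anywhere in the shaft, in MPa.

Under the same torque, τ_max = 16T/(πd³) is largest where d is smallest — segment BC (d = 30.1 mm).
τ_max = 16·739.0/(π·(0.0301)³) = 1.380×10^8 Pa.

138 MPa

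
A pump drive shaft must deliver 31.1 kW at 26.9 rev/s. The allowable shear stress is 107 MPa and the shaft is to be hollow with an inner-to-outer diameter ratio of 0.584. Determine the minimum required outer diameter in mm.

ω = 2π·26.9 = 169.0 rad/s, so T = P/ω = 31.1×10³ / 169.0 = 184.0 N·m.
For a hollow shaft with d_i/d_o = 0.584: τ_max = 16T/(π d_o³ (1−k⁴)), so d_o = [16T/(π τ_allow (1−k⁴))]^(1/3) = [16·184.0/(π·1.07×10^8·0.8837)]^(1/3) = 0.02148 m.

21.5 mm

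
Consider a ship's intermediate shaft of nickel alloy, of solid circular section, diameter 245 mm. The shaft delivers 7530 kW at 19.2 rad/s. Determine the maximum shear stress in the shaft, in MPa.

ω = 19.2 rad/s, so T = P/ω = 7530×10³ / 19.20 = 392200 N·m.
J = πd⁴/32 = π(0.245)⁴/32 = 3.537×10^-4 m⁴.
τ_max = T·r/J = 392200 × 0.122 / 3.537×10^-4 = 1.358×10^8 Pa.

136 MPa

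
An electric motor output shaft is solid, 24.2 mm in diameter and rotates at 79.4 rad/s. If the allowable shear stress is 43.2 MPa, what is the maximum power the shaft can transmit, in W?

J = πd⁴/32 = π(0.0242)⁴/32 = 3.367×10^-8 m⁴.
T_max = τ_allow·J/r = 4.32×10^7 × 3.367×10^-8 / 0.0121 = 120.2 N·m.
ω = 79.4 rad/s, so P_max = T_max·ω = 9545 W.

9550 W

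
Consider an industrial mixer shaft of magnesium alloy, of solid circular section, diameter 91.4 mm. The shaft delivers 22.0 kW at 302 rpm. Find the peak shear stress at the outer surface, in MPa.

ω = 2π·302/60 = 31.63 rad/s, so T = P/ω = 22.0×10³ / 31.63 = 695.6 N·m.
J = πd⁴/32 = π(0.0914)⁴/32 = 6.851×10^-6 m⁴.
τ_max = T·r/J = 695.6 × 0.0457 / 6.851×10^-6 = 4.640×10^6 Pa.

4.64 MPa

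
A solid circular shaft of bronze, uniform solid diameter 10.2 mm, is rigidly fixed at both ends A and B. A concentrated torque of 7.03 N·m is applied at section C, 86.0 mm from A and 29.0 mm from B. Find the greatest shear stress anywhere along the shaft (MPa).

With uniform GJ and both ends fixed, compatibility θ_AC = θ_CB gives T_A·a = T_B·b, together with T_A + T_B = T₀.
T_A = T₀·b/(a+b) = 7.030·29.0/115.0 = 1.773 N·m; T_B = 5.257 N·m.
τ in each portion: τ_AC = 8.51×10^6 Pa, τ_CB = 2.52×10^7 Pa; maximum is in CB.
τ_max = T_CB·r/J = 5.257·0.00510/1.06×10^-9 = 2.523×10^7 Pa.

25.2 MPa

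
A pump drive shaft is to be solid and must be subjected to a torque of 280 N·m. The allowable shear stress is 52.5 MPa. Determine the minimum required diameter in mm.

30.1 mm

For a solid shaft τ_max = 16T/(πd³), so d = (16T/(π τ_allow))^(1/3) = (16·280.0/(π·5.25×10^7))^(1/3) = 0.03006 m.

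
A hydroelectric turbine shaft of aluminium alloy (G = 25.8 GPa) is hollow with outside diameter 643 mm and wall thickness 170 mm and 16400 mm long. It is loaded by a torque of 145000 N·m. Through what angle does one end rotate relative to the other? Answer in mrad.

J = π(d_o⁴ − d_i⁴)/32 = π(0.643⁴ − 0.303⁴)/32 = 0.01595 m⁴.
θ = T·L/(G·J) = 145000 × 16.4 / (25.8×10⁹ × 0.01595) = 5.777×10^-3 rad.

5.78 mrad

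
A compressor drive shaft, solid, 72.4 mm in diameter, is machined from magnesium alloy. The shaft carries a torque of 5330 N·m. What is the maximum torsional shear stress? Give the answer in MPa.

J = πd⁴/32 = π(0.0724)⁴/32 = 2.697×10^-6 m⁴.
τ_max = T·r/J = 5330 × 0.0362 / 2.697×10^-6 = 7.153×10^7 Pa.

71.5 MPa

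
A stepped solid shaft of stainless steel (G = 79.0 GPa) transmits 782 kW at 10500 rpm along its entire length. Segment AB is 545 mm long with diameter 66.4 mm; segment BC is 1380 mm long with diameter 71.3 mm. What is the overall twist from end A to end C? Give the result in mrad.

7.47 mrad

ω = 2π·10500/60 = 1100 rad/s, so T = P/ω = 782×10³ / 1100 = 711.2 N·m.
J_AB = π(0.0664)⁴/32 = 1.91×10^-6 m⁴; J_BC = π(0.0713)⁴/32 = 2.54×10^-6 m⁴.
θ = (T/G)·Σ L_i/J_i = (711.2/79.0×10⁹)·(0.545/1.91×10^-6 + 1.38/2.54×10^-6) = 7.467×10^-3 rad.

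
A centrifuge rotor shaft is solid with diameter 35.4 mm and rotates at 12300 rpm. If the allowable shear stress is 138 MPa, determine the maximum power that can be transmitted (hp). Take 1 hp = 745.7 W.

2080 hp

J = πd⁴/32 = π(0.0354)⁴/32 = 1.542×10^-7 m⁴.
T_max = τ_allow·J/r = 1.38×10^8 × 1.542×10^-7 / 0.0177 = 1202 N·m.
ω = 2π·12300/60 = 1288 rad/s, so P_max = T_max·ω = 1.548×10^6 W.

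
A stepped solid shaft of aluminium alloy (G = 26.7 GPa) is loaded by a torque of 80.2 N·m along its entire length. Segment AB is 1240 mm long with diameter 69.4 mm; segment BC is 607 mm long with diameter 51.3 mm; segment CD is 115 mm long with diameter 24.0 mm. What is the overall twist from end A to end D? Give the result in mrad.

J_AB = π(0.0694)⁴/32 = 2.28×10^-6 m⁴; J_BC = π(0.0513)⁴/32 = 6.80×10^-7 m⁴; J_CD = π(0.0240)⁴/32 = 3.26×10^-8 m⁴.
θ = (T/G)·Σ L_i/J_i = (80.20/26.7×10⁹)·(1.24/2.28×10^-6 + 0.607/6.80×10^-7 + 0.115/3.26×10^-8) = 0.01492 rad.

14.9 mrad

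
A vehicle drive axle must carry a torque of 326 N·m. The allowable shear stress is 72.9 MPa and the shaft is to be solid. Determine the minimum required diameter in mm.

28.3 mm

For a solid shaft τ_max = 16T/(πd³), so d = (16T/(π τ_allow))^(1/3) = (16·326.0/(π·7.29×10^7))^(1/3) = 0.02835 m.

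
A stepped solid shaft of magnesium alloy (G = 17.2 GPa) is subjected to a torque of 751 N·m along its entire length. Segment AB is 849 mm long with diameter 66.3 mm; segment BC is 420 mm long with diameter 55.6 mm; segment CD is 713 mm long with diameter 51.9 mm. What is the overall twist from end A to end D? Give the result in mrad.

82.8 mrad

J_AB = π(0.0663)⁴/32 = 1.90×10^-6 m⁴; J_BC = π(0.0556)⁴/32 = 9.38×10^-7 m⁴; J_CD = π(0.0519)⁴/32 = 7.12×10^-7 m⁴.
θ = (T/G)·Σ L_i/J_i = (751.0/17.2×10⁹)·(0.849/1.90×10^-6 + 0.420/9.38×10^-7 + 0.713/7.12×10^-7) = 0.08279 rad.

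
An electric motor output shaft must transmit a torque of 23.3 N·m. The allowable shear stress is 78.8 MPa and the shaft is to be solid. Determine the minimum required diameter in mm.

11.5 mm

For a solid shaft τ_max = 16T/(πd³), so d = (16T/(π τ_allow))^(1/3) = (16·23.30/(π·7.88×10^7))^(1/3) = 0.01146 m.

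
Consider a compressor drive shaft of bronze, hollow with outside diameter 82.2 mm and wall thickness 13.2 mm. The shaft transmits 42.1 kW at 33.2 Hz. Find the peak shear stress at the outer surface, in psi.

ω = 2π·33.2 = 208.6 rad/s, so T = P/ω = 42.1×10³ / 208.6 = 201.8 N·m.
J = π(d_o⁴ − d_i⁴)/32 = π(0.0822⁴ − 0.0558⁴)/32 = 3.530×10^-6 m⁴.
τ_max = T·r/J = 201.8 × 0.0411 / 3.530×10^-6 = 2.350×10^6 Pa.

341 psi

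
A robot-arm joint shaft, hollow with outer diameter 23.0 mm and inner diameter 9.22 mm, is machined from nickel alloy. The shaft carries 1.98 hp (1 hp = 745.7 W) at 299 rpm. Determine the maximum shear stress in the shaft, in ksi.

ω = 2π·299/60 = 31.31 rad/s, so T = P/ω = 1.98×745.7 / 31.31 = 47.16 N·m.
J = π(d_o⁴ − d_i⁴)/32 = π(0.0230⁴ − 0.00922⁴)/32 = 2.676×10^-8 m⁴.
τ_max = T·r/J = 47.16 × 0.0115 / 2.676×10^-8 = 2.026×10^7 Pa.

2.94 ksi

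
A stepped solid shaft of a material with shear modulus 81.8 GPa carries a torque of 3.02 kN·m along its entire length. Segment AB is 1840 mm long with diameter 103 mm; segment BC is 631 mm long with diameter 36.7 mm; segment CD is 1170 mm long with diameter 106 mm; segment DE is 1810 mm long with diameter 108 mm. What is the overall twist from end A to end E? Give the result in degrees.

8.33°

J_AB = π(0.103)⁴/32 = 1.10×10^-5 m⁴; J_BC = π(0.0367)⁴/32 = 1.78×10^-7 m⁴; J_CD = π(0.106)⁴/32 = 1.24×10^-5 m⁴; J_DE = π(0.108)⁴/32 = 1.34×10^-5 m⁴.
θ = (T/G)·Σ L_i/J_i = (3020/81.8×10⁹)·(1.84/1.10×10^-5 + 0.631/1.78×10^-7 + 1.17/1.24×10^-5 + 1.81/1.34×10^-5) = 0.1454 rad.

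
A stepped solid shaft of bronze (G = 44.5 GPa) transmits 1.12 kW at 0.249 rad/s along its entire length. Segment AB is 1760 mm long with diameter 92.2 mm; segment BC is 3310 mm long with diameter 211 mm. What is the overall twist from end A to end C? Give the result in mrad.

ω = 0.249 rad/s, so T = P/ω = 1.12×10³ / 0.2490 = 4498 N·m.
J_AB = π(0.0922)⁴/32 = 7.09×10^-6 m⁴; J_BC = π(0.211)⁴/32 = 1.95×10^-4 m⁴.
θ = (T/G)·Σ L_i/J_i = (4498/44.5×10⁹)·(1.76/7.09×10^-6 + 3.31/1.95×10^-4) = 0.02679 rad.

26.8 mrad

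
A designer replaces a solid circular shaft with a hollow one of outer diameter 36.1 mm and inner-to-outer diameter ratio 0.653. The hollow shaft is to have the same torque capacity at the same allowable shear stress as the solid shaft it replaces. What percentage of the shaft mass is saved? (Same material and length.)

34.4 %

Equal τ_max and T ⇒ the solid shaft needs d_s³ = d_o³(1−k⁴), so d_s = 36.1·(1−0.653⁴)^(1/3) = 33.76 mm.
Area ratio A_h/A_s = d_o²(1−k²)/d_s² = (1−k²)/(1−k⁴)^(2/3) = 0.6557.
Mass saving = 1 − 0.6557 = 34.4 %.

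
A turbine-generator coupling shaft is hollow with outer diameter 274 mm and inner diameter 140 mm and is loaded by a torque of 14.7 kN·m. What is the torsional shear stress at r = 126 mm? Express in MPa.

J = π(d_o⁴ − d_i⁴)/32 = π(0.274⁴ − 0.140⁴)/32 = 5.156×10^-4 m⁴.
Shear stress varies linearly with radius: τ = T·r/J = 14700 × 0.126 / 5.156×10^-4 = 3.592×10^6 Pa.

3.59 MPa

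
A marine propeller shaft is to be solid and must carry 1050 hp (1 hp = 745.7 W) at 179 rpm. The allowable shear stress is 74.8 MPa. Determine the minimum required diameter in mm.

142 mm

ω = 2π·179/60 = 18.74 rad/s, so T = P/ω = 1050×745.7 / 18.74 = 41770 N·m.
For a solid shaft τ_max = 16T/(πd³), so d = (16T/(π τ_allow))^(1/3) = (16·41770/(π·7.48×10^7))^(1/3) = 0.1417 m.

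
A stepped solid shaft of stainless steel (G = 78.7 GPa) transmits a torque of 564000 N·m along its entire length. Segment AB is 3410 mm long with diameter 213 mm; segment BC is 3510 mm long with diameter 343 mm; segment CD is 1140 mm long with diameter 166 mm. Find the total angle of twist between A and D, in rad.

0.249 rad

J_AB = π(0.213)⁴/32 = 2.02×10^-4 m⁴; J_BC = π(0.343)⁴/32 = 1.36×10^-3 m⁴; J_CD = π(0.166)⁴/32 = 7.45×10^-5 m⁴.
θ = (T/G)·Σ L_i/J_i = (564000/78.7×10⁹)·(3.41/2.02×10^-4 + 3.51/1.36×10^-3 + 1.14/7.45×10^-5) = 0.2490 rad.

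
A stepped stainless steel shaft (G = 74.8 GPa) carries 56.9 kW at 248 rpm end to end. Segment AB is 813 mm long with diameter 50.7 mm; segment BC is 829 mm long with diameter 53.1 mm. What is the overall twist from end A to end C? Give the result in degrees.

3.89°

ω = 2π·248/60 = 25.97 rad/s, so T = P/ω = 56.9×10³ / 25.97 = 2191 N·m.
J_AB = π(0.0507)⁴/32 = 6.49×10^-7 m⁴; J_BC = π(0.0531)⁴/32 = 7.81×10^-7 m⁴.
θ = (T/G)·Σ L_i/J_i = (2191/74.8×10⁹)·(0.813/6.49×10^-7 + 0.829/7.81×10^-7) = 0.06782 rad.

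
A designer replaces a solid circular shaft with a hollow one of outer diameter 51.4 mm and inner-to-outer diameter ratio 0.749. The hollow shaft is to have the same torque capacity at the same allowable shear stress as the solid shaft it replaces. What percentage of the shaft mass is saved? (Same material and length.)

43.5 %

Equal τ_max and T ⇒ the solid shaft needs d_s³ = d_o³(1−k⁴), so d_s = 51.4·(1−0.749⁴)^(1/3) = 45.32 mm.
Area ratio A_h/A_s = d_o²(1−k²)/d_s² = (1−k²)/(1−k⁴)^(2/3) = 0.5648.
Mass saving = 1 − 0.5648 = 43.5 %.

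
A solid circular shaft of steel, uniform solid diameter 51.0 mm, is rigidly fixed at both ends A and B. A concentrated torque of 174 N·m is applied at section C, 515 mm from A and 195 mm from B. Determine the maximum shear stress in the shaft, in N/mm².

4.85 N/mm²

With uniform GJ and both ends fixed, compatibility θ_AC = θ_CB gives T_A·a = T_B·b, together with T_A + T_B = T₀.
T_A = T₀·b/(a+b) = 174.0·195/710.0 = 47.79 N·m; T_B = 126.2 N·m.
τ in each portion: τ_AC = 1.83×10^6 Pa, τ_CB = 4.85×10^6 Pa; maximum is in CB.
τ_max = T_CB·r/J = 126.2·0.0255/6.64×10^-7 = 4.846×10^6 Pa.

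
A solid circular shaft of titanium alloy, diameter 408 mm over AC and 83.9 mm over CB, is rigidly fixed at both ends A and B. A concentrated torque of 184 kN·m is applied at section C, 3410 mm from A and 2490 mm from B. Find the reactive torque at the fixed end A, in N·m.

184000 N·m

Compatibility: T_A·a/J_AC = T_B·b/J_CB with T_A + T_B = T₀.
J_AC = 2.72×10^-3 m⁴, J_CB = 4.86×10^-6 m⁴, so T_A = T₀·(J_AC/a)/((J_AC/a)+(J_CB/b)) = 183600 N·m, T_B = 449.5 N·m.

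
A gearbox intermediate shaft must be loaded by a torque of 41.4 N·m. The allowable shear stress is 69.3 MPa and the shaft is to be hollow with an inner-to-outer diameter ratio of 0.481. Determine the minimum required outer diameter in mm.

For a hollow shaft with d_i/d_o = 0.481: τ_max = 16T/(π d_o³ (1−k⁴)), so d_o = [16T/(π τ_allow (1−k⁴))]^(1/3) = [16·41.40/(π·6.93×10^7·0.9465)]^(1/3) = 0.01476 m.

14.8 mm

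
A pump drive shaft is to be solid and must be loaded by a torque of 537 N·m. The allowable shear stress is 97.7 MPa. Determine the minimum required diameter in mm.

30.4 mm

For a solid shaft τ_max = 16T/(πd³), so d = (16T/(π τ_allow))^(1/3) = (16·537.0/(π·9.77×10^7))^(1/3) = 0.03036 m.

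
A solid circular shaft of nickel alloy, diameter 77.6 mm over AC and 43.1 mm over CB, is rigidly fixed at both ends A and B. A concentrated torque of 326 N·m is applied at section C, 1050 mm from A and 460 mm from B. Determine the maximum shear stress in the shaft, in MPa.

3.70 MPa

Compatibility: T_A·a/J_AC = T_B·b/J_CB with T_A + T_B = T₀.
J_AC = 3.56×10^-6 m⁴, J_CB = 3.39×10^-7 m⁴, so T_A = T₀·(J_AC/a)/((J_AC/a)+(J_CB/b)) = 267.8 N·m, T_B = 58.18 N·m.
τ in each portion: τ_AC = 2.92×10^6 Pa, τ_CB = 3.70×10^6 Pa; maximum is in CB.
τ_max = T_CB·r/J = 58.18·0.0215/3.39×10^-7 = 3.701×10^6 Pa.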